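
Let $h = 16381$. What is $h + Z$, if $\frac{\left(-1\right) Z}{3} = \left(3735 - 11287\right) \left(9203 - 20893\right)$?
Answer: $-264832259$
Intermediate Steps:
$Z = -264848640$ ($Z = - 3 \left(3735 - 11287\right) \left(9203 - 20893\right) = - 3 \left(\left(-7552\right) \left(-11690\right)\right) = \left(-3\right) 88282880 = -264848640$)
$h + Z = 16381 - 264848640 = -264832259$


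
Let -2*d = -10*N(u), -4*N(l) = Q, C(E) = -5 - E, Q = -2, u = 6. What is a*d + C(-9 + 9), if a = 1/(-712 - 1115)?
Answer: -18275/3654 ≈ -5.0014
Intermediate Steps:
N(l) = ½ (N(l) = -¼*(-2) = ½)
d = 5/2 (d = -(-5)/2 = -½*(-5) = 5/2 ≈ 2.5000)
a = -1/1827 (a = 1/(-1827) = -1/1827 ≈ -0.00054735)
a*d + C(-9 + 9) = -1/1827*5/2 + (-5 - (-9 + 9)) = -5/3654 + (-5 - 1*0) = -5/3654 + (-5 + 0) = -5/3654 - 5 = -18275/3654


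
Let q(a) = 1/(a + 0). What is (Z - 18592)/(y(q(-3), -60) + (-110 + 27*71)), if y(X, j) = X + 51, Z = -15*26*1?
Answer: -56946/5573 ≈ -10.218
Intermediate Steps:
q(a) = 1/a
Z = -390 (Z = -390*1 = -390)
y(X, j) = 51 + X
(Z - 18592)/(y(q(-3), -60) + (-110 + 27*71)) = (-390 - 18592)/((51 + 1/(-3)) + (-110 + 27*71)) = -18982/((51 - ⅓) + (-110 + 1917)) = -18982/(152/3 + 1807) = -18982/5573/3 = -18982*3/5573 = -56946/5573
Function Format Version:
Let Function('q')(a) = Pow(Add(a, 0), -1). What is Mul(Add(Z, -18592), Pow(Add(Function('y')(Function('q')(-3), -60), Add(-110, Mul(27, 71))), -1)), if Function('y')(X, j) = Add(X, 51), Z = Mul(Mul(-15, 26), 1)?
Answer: Rational(-56946, 5573) ≈ -10.218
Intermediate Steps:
Function('q')(a) = Pow(a, -1)
Z = -390 (Z = Mul(-390, 1) = -390)
Function('y')(X, j) = Add(51, X)
Mul(Add(Z, -18592), Pow(Add(Function('y')(Function('q')(-3), -60), Add(-110, Mul(27, 71))), -1)) = Mul(Add(-390, -18592), Pow(Add(Add(51, Pow(-3, -1)), Add(-110, Mul(27, 71))), -1)) = Mul(-18982, Pow(Add(Add(51, Rational(-1, 3)), Add(-110, 1917)), -1)) = Mul(-18982, Pow(Add(Rational(152, 3), 1807), -1)) = Mul(-18982, Pow(Rational(5573, 3), -1)) = Mul(-18982, Rational(3, 5573)) = Rational(-56946, 5573)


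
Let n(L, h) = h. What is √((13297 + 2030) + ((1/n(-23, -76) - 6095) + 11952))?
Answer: 3*√3398853/38 ≈ 145.55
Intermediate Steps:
√((13297 + 2030) + ((1/n(-23, -76) - 6095) + 11952)) = √((13297 + 2030) + ((1/(-76) - 6095) + 11952)) = √(15327 + ((-1/76 - 6095) + 11952)) = √(15327 + (-463221/76 + 11952)) = √(15327 + 445131/76) = √(1609983/76) = 3*√3398853/38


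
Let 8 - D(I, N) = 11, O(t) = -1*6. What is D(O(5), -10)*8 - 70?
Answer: -94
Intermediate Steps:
O(t) = -6
D(I, N) = -3 (D(I, N) = 8 - 1*11 = 8 - 11 = -3)
D(O(5), -10)*8 - 70 = -3*8 - 70 = -24 - 70 = -94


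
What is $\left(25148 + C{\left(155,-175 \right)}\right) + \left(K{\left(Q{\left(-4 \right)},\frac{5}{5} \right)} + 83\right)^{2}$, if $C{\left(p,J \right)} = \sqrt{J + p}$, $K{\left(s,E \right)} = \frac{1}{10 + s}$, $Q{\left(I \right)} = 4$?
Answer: $\frac{6281577}{196} + 2 i \sqrt{5} \approx 32049.0 + 4.4721 i$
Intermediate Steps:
$\left(25148 + C{\left(155,-175 \right)}\right) + \left(K{\left(Q{\left(-4 \right)},\frac{5}{5} \right)} + 83\right)^{2} = \left(25148 + \sqrt{-175 + 155}\right) + \left(\frac{1}{10 + 4} + 83\right)^{2} = \left(25148 + \sqrt{-20}\right) + \left(\frac{1}{14} + 83\right)^{2} = \left(25148 + 2 i \sqrt{5}\right) + \left(\frac{1}{14} + 83\right)^{2} = \left(25148 + 2 i \sqrt{5}\right) + \left(\frac{1163}{14}\right)^{2} = \left(25148 + 2 i \sqrt{5}\right) + \frac{1352569}{196} = \frac{6281577}{196} + 2 i \sqrt{5}$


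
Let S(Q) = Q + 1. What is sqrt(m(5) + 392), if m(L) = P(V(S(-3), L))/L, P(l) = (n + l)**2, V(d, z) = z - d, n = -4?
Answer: sqrt(9845)/5 ≈ 19.844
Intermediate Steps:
S(Q) = 1 + Q
P(l) = (-4 + l)**2
m(L) = (-2 + L)**2/L (m(L) = (-4 + (L - (1 - 3)))**2/L = (-4 + (L - 1*(-2)))**2/L = (-4 + (L + 2))**2/L = (-4 + (2 + L))**2/L = (-2 + L)**2/L)
sqrt(m(5) + 392) = sqrt((-2 + 5)**2/5 + 392) = sqrt((1/5)*3**2 + 392) = sqrt((1/5)*9 + 392) = sqrt(9/5 + 392) = sqrt(1969/5) = sqrt(9845)/5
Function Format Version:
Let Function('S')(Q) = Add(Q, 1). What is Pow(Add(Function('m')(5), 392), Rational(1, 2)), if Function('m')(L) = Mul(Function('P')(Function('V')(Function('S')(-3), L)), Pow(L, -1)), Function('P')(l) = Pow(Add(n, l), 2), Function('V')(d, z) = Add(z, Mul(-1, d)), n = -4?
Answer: Mul(Rational(1, 5), Pow(9845, Rational(1, 2))) ≈ 19.844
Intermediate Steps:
Function('S')(Q) = Add(1, Q)
Function('P')(l) = Pow(Add(-4, l), 2)
Function('m')(L) = Mul(Pow(L, -1), Pow(Add(-2, L), 2)) (Function('m')(L) = Mul(Pow(Add(-4, Add(L, Mul(-1, Add(1, -3)))), 2), Pow(L, -1)) = Mul(Pow(Add(-4, Add(L, Mul(-1, -2))), 2), Pow(L, -1)) = Mul(Pow(Add(-4, Add(L, 2)), 2), Pow(L, -1)) = Mul(Pow(Add(-4, Add(2, L)), 2), Pow(L, -1)) = Mul(Pow(Add(-2, L), 2), Pow(L, -1)) = Mul(Pow(L, -1), Pow(Add(-2, L), 2)))
Pow(Add(Function('m')(5), 392), Rational(1, 2)) = Pow(Add(Mul(Pow(5, -1), Pow(Add(-2, 5), 2)), 392), Rational(1, 2)) = Pow(Add(Mul(Rational(1, 5), Pow(3, 2)), 392), Rational(1, 2)) = Pow(Add(Mul(Rational(1, 5), 9), 392), Rational(1, 2)) = Pow(Add(Rational(9, 5), 392), Rational(1, 2)) = Pow(Rational(1969, 5), Rational(1, 2)) = Mul(Rational(1, 5), Pow(9845, Rational(1, 2)))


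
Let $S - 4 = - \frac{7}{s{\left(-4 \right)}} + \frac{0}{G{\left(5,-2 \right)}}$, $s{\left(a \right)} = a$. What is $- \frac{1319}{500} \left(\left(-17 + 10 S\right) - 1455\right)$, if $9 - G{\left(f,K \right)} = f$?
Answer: $\frac{3731451}{1000} \approx 3731.4$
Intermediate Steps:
$G{\left(f,K \right)} = 9 - f$
$S = \frac{23}{4}$ ($S = 4 + \left(- \frac{7}{-4} + \frac{0}{9 - 5}\right) = 4 + \left(\left(-7\right) \left(- \frac{1}{4}\right) + \frac{0}{9 - 5}\right) = 4 + \left(\frac{7}{4} + \frac{0}{4}\right) = 4 + \left(\frac{7}{4} + 0 \cdot \frac{1}{4}\right) = 4 + \left(\frac{7}{4} + 0\right) = 4 + \frac{7}{4} = \frac{23}{4} \approx 5.75$)
$- \frac{1319}{500} \left(\left(-17 + 10 S\right) - 1455\right) = - \frac{1319}{500} \left(\left(-17 + 10 \cdot \frac{23}{4}\right) - 1455\right) = \left(-1319\right) \frac{1}{500} \left(\left(-17 + \frac{115}{2}\right) - 1455\right) = - \frac{1319 \left(\frac{81}{2} - 1455\right)}{500} = \left(- \frac{1319}{500}\right) \left(- \frac{2829}{2}\right) = \frac{3731451}{1000}$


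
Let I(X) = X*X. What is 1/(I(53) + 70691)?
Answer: 1/73500 ≈ 1.3605e-5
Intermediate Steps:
I(X) = X**2
1/(I(53) + 70691) = 1/(53**2 + 70691) = 1/(2809 + 70691) = 1/73500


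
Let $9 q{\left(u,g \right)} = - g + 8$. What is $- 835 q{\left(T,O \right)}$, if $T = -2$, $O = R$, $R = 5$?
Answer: $- \frac{835}{3} \approx -278.33$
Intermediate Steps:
$O = 5$
$q{\left(u,g \right)} = \frac{8}{9} - \frac{g}{9}$ ($q{\left(u,g \right)} = \frac{- g + 8}{9} = \frac{8 - g}{9} = \frac{8}{9} - \frac{g}{9}$)
$- 835 q{\left(T,O \right)} = - 835 \left(\frac{8}{9} - \frac{5}{9}\right) = \left(-835\right) \frac{1}{3} = - \frac{835}{3}$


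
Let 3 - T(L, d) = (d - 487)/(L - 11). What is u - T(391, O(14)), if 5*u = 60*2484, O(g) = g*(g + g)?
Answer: 119219/4 ≈ 29805.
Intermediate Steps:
O(g) = 2*g² (O(g) = g*(2*g) = 2*g²)
u = 29808 (u = (60*2484)/5 = (⅕)*149040 = 29808)
T(L, d) = 3 - (-487 + d)/(-11 + L) (T(L, d) = 3 - (d - 487)/(L - 11) = 3 - (-487 + d)/(-11 + L))
u - T(391, O(14)) = 29808 - (454 - 2*14² + 3*391)/(-11 + 391) = 29808 - (454 - 2*196 + 1173)/380 = 29808 - (454 - 1*392 + 1173)/380 = 29808 - (454 - 392 + 1173)/380 = 29808 - 1235/380 = 29808 - 1*13/4 = 29808 - 13/4 = 119219/4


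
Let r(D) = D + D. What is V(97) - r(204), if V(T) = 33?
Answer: -375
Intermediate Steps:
r(D) = 2*D
V(97) - r(204) = 33 - 2*204 = 33 - 1*408 = 33 - 408 = -375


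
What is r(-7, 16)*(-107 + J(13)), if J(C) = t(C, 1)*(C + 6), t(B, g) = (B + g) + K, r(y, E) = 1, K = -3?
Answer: 102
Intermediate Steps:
t(B, g) = -3 + B + g (t(B, g) = (B + g) - 3 = -3 + B + g)
J(C) = (-2 + C)*(6 + C) (J(C) = (-3 + C + 1)*(C + 6) = (-2 + C)*(6 + C))
r(-7, 16)*(-107 + J(13)) = 1*(-107 + (-2 + 13)*(6 + 13)) = 1*(-107 + 11*19) = 1*(-107 + 209) = 1*102 = 102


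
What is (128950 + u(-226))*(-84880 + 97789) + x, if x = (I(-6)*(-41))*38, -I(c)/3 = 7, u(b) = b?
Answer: 1661730834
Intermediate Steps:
I(c) = -21 (I(c) = -3*7 = -21)
x = 32718 (x = -21*(-41)*38 = 861*38 = 32718)
(128950 + u(-226))*(-84880 + 97789) + x = (128950 - 226)*(-84880 + 97789) + 32718 = 128724*12909 + 32718 = 1661698116 + 32718 = 1661730834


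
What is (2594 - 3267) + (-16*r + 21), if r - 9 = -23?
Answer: -428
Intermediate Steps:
r = -14 (r = 9 - 23 = -14)
(2594 - 3267) + (-16*r + 21) = (2594 - 3267) + (-16*(-14) + 21) = -673 + (224 + 21) = -673 + 245 = -428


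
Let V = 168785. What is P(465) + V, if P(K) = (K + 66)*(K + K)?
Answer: 662615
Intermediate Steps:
P(K) = 2*K*(66 + K) (P(K) = (66 + K)*(2*K) = 2*K*(66 + K))
P(465) + V = 2*465*(66 + 465) + 168785 = 2*465*531 + 168785 = 493830 + 168785 = 662615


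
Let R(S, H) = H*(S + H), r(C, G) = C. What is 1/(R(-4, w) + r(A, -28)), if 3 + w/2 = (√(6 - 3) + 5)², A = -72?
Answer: 857/172996 - 120*√3/43249 ≈ 0.00014807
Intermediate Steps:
w = -6 + 2*(5 + √3)² (w = -6 + 2*(√(6 - 3) + 5)² = -6 + 2*(√3 + 5)² = -6 + 2*(5 + √3)² ≈ 84.641)
R(S, H) = H*(H + S)
1/(R(-4, w) + r(A, -28)) = 1/((50 + 20*√3)*((50 + 20*√3) - 4) - 72) = 1/((50 + 20*√3)*(46 + 20*√3) - 72) = 1/((46 + 20*√3)*(50 + 20*√3) - 72) = 1/(-72 + (46 + 20*√3)*(50 + 20*√3))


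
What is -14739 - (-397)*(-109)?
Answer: -58012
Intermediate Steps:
-14739 - (-397)*(-109) = -14739 - 1*43273 = -14739 - 43273 = -58012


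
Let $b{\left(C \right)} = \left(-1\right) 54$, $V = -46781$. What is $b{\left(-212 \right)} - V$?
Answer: $46727$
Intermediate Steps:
$b{\left(C \right)} = -54$
$b{\left(-212 \right)} - V = -54 - -46781 = -54 + 46781 = 46727$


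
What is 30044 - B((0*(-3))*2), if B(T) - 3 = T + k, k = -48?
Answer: 30089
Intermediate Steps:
B(T) = -45 + T (B(T) = 3 + (T - 48) = 3 + (-48 + T) = -45 + T)
30044 - B((0*(-3))*2) = 30044 - (-45 + (0*(-3))*2) = 30044 - (-45 + 0*2) = 30044 - (-45 + 0) = 30044 - 1*(-45) = 30044 + 45 = 30089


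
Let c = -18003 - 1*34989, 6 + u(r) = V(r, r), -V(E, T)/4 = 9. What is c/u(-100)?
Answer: 8832/7 ≈ 1261.7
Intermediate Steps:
V(E, T) = -36 (V(E, T) = -4*9 = -36)
u(r) = -42 (u(r) = -6 - 36 = -42)
c = -52992 (c = -18003 - 34989 = -52992)
c/u(-100) = -52992/(-42) = -52992*(-1/42) = 8832/7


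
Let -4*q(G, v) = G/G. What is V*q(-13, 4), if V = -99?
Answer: 99/4 ≈ 24.750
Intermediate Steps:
q(G, v) = -¼ (q(G, v) = -G/(4*G) = -¼*1 = -¼)
V*q(-13, 4) = -99*(-¼) = 99/4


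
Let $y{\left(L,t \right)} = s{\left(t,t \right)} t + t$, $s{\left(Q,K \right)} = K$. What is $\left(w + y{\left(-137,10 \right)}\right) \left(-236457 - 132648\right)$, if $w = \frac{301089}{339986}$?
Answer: $- \frac{13915092033645}{339986} \approx -4.0928 \cdot 10^{7}$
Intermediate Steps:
$w = \frac{301089}{339986}$ ($w = 301089 \cdot \frac{1}{339986} = \frac{301089}{339986} \approx 0.88559$)
$y{\left(L,t \right)} = t + t^{2}$ ($y{\left(L,t \right)} = t t + t = t^{2} + t = t + t^{2}$)
$\left(w + y{\left(-137,10 \right)}\right) \left(-236457 - 132648\right) = \left(\frac{301089}{339986} + 10 \left(1 + 10\right)\right) \left(-236457 - 132648\right) = \left(\frac{301089}{339986} + 10 \cdot 11\right) \left(-369105\right) = \left(\frac{301089}{339986} + 110\right) \left(-369105\right) = \frac{37699549}{339986} \left(-369105\right) = - \frac{13915092033645}{339986}$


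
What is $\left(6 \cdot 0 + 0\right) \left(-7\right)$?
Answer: $0$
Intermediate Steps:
$\left(6 \cdot 0 + 0\right) \left(-7\right) = \left(0 + 0\right) \left(-7\right) = 0 \left(-7\right) = 0$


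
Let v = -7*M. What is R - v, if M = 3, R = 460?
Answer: 481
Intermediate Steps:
v = -21 (v = -7*3 = -21)
R - v = 460 - 1*(-21) = 460 + 21 = 481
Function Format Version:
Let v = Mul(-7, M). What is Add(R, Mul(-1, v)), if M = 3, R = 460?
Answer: 481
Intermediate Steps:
v = -21 (v = Mul(-7, 3) = -21)
Add(R, Mul(-1, v)) = Add(460, Mul(-1, -21)) = Add(460, 21) = 481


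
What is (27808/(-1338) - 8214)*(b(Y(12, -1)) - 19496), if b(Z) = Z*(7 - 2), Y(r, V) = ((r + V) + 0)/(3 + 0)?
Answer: 321911487310/2007 ≈ 1.6039e+8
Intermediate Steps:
Y(r, V) = V/3 + r/3 (Y(r, V) = ((V + r) + 0)/3 = (V + r)*(1/3) = V/3 + r/3)
b(Z) = 5*Z (b(Z) = Z*5 = 5*Z)
(27808/(-1338) - 8214)*(b(Y(12, -1)) - 19496) = (27808/(-1338) - 8214)*(5*((1/3)*(-1) + (1/3)*12) - 19496) = (27808*(-1/1338) - 8214)*(5*(-1/3 + 4) - 19496) = (-13904/669 - 8214)*(5*(11/3) - 19496) = -5509070*(55/3 - 19496)/669 = -5509070/669*(-58433/3) = 321911487310/2007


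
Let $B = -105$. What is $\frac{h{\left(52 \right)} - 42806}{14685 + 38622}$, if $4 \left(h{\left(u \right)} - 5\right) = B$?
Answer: $- \frac{57103}{71076} \approx -0.80341$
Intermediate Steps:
$h{\left(u \right)} = - \frac{85}{4}$ ($h{\left(u \right)} = 5 + \frac{1}{4} \left(-105\right) = 5 - \frac{105}{4} = - \frac{85}{4}$)
$\frac{h{\left(52 \right)} - 42806}{14685 + 38622} = \frac{- \frac{85}{4} - 42806}{14685 + 38622} = - \frac{171309}{4 \cdot 53307} = \left(- \frac{171309}{4}\right) \frac{1}{53307} = - \frac{57103}{71076}$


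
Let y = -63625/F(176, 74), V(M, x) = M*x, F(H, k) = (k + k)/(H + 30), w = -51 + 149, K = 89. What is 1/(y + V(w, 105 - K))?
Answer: -74/6437343 ≈ -1.1495e-5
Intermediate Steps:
w = 98
F(H, k) = 2*k/(30 + H) (F(H, k) = (2*k)/(30 + H) = 2*k/(30 + H))
y = -6553375/74 (y = -63625/(2*74/(30 + 176)) = -63625/(2*74/206) = -63625/(2*74*(1/206)) = -63625/74/103 = -63625*103/74 = -6553375/74 ≈ -88559.)
1/(y + V(w, 105 - K)) = 1/(-6553375/74 + 98*(105 - 1*89)) = 1/(-6553375/74 + 98*(105 - 89)) = 1/(-6553375/74 + 98*16) = 1/(-6553375/74 + 1568) = 1/(-6437343/74) = -74/6437343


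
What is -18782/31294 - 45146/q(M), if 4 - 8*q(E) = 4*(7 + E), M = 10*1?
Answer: 353162167/62588 ≈ 5642.6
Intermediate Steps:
M = 10
q(E) = -3 - E/2 (q(E) = 1/2 - (7 + E)/2 = 1/2 - (28 + 4*E)/8 = 1/2 + (-7/2 - E/2) = -3 - E/2)
-18782/31294 - 45146/q(M) = -18782/31294 - 45146/(-3 - 1/2*10) = -18782*1/31294 - 45146/(-3 - 5) = -9391/15647 - 45146/(-8) = -9391/15647 - 45146*(-1/8) = -9391/15647 + 22573/4 = 353162167/62588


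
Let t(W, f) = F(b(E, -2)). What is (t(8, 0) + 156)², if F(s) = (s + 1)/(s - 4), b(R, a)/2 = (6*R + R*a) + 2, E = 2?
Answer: 6335289/256 ≈ 24747.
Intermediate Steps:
b(R, a) = 4 + 12*R + 2*R*a (b(R, a) = 2*((6*R + R*a) + 2) = 2*(2 + 6*R + R*a) = 4 + 12*R + 2*R*a)
F(s) = (1 + s)/(-4 + s)
t(W, f) = 21/16 (t(W, f) = (1 + (4 + 12*2 + 2*2*(-2)))/(-4 + (4 + 12*2 + 2*2*(-2))) = (1 + (4 + 24 - 8))/(-4 + (4 + 24 - 8)) = (1 + 20)/(-4 + 20) = 21/16)
(t(8, 0) + 156)² = (21/16 + 156)² = (2517/16)² = 6335289/256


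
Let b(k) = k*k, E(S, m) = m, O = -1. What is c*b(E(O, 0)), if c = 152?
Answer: 0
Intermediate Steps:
b(k) = k**2
c*b(E(O, 0)) = 152*0**2 = 152*0 = 0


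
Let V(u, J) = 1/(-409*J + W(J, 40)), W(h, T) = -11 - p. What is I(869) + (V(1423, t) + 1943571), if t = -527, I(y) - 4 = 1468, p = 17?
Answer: 419185942146/215515 ≈ 1.9450e+6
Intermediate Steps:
I(y) = 1472 (I(y) = 4 + 1468 = 1472)
W(h, T) = -28 (W(h, T) = -11 - 1*17 = -11 - 17 = -28)
V(u, J) = 1/(-28 - 409*J) (V(u, J) = 1/(-409*J - 28) = 1/(-28 - 409*J))
I(869) + (V(1423, t) + 1943571) = 1472 + (-1/(28 + 409*(-527)) + 1943571) = 1472 + (-1/(28 - 215543) + 1943571) = 1472 + (-1/(-215515) + 1943571) = 1472 + (-1*(-1/215515) + 1943571) = 1472 + (1/215515 + 1943571) = 1472 + 418868704066/215515 = 419185942146/215515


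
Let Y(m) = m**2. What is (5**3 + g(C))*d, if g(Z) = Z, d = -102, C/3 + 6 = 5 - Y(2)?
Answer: -11220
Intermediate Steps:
C = -15 (C = -18 + 3*(5 - 1*2**2) = -18 + 3*(5 - 1*4) = -18 + 3*(5 - 4) = -18 + 3*1 = -18 + 3 = -15)
(5**3 + g(C))*d = (5**3 - 15)*(-102) = (125 - 15)*(-102) = 110*(-102) = -11220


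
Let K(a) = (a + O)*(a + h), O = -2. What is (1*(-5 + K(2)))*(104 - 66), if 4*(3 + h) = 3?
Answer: -190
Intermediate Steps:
h = -9/4 (h = -3 + (1/4)*3 = -3 + 3/4 = -9/4 ≈ -2.2500)
K(a) = (-2 + a)*(-9/4 + a) (K(a) = (a - 2)*(a - 9/4) = (-2 + a)*(-9/4 + a))
(1*(-5 + K(2)))*(104 - 66) = (1*(-5 + (9/2 + 2**2 - 17/4*2)))*(104 - 66) = (1*(-5 + (9/2 + 4 - 17/2)))*38 = (1*(-5 + 0))*38 = (1*(-5))*38 = -5*38 = -190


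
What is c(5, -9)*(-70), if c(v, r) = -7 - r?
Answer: -140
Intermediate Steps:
c(5, -9)*(-70) = (-7 - 1*(-9))*(-70) = (-7 + 9)*(-70) = 2*(-70) = -140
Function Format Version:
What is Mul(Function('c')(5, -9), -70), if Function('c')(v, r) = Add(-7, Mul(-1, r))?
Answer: -140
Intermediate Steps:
Mul(Function('c')(5, -9), -70) = Mul(Add(-7, Mul(-1, -9)), -70) = Mul(Add(-7, 9), -70) = Mul(2, -70) = -140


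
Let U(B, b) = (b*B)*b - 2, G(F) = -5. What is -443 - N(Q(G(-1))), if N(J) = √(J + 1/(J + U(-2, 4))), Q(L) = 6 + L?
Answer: -443 - 4*√66/33 ≈ -443.98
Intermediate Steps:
U(B, b) = -2 + B*b² (U(B, b) = (B*b)*b - 2 = B*b² - 2 = -2 + B*b²)
N(J) = √(J + 1/(-34 + J)) (N(J) = √(J + 1/(J + (-2 - 2*4²))) = √(J + 1/(J + (-2 - 2*16))) = √(J + 1/(J + (-2 - 32))) = √(J + 1/(J - 34)) = √(J + 1/(-34 + J)))
-443 - N(Q(G(-1))) = -443 - √((-1 + (6 - 5)*(34 - (6 - 5)))/(34 - (6 - 5))) = -443 - √((-1 + 1*(34 - 1*1))/(34 - 1*1)) = -443 - √((-1 + 1*(34 - 1))/(34 - 1)) = -443 - √((-1 + 1*33)/33) = -443 - √((-1 + 33)/33) = -443 - √((1/33)*32) = -443 - √(32/33) = -443 - 4*√66/33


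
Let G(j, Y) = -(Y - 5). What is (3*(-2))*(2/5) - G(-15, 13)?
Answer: 28/5 ≈ 5.6000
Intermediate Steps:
G(j, Y) = 5 - Y (G(j, Y) = -(-5 + Y) = 5 - Y)
(3*(-2))*(2/5) - G(-15, 13) = (3*(-2))*(2/5) - (5 - 1*13) = -12/5 - (5 - 13) = -6*⅖ - 1*(-8) = -12/5 + 8 = 28/5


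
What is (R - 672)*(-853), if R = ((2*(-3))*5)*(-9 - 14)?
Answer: -15354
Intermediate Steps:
R = 690 (R = -6*5*(-23) = -30*(-23) = 690)
(R - 672)*(-853) = (690 - 672)*(-853) = 18*(-853) = -15354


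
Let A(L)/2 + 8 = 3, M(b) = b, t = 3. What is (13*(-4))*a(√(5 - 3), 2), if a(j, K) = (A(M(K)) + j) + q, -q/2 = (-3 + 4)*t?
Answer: 832 - 52*√2 ≈ 758.46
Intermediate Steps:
A(L) = -10 (A(L) = -16 + 2*3 = -16 + 6 = -10)
q = -6 (q = -2*(-3 + 4)*3 = -2*3 = -6)
a(j, K) = -16 + j (a(j, K) = (-10 + j) - 6 = -16 + j)
(13*(-4))*a(√(5 - 3), 2) = (13*(-4))*(-16 + √(5 - 3)) = -52*(-16 + √2) = 832 - 52*√2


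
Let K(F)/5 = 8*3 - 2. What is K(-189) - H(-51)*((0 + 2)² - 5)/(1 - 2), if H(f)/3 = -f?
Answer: -43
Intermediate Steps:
K(F) = 110 (K(F) = 5*(8*3 - 2) = 5*(24 - 2) = 5*22 = 110)
H(f) = -3*f (H(f) = 3*(-f) = -3*f)
K(-189) - H(-51)*((0 + 2)² - 5)/(1 - 2) = 110 - (-3*(-51))*((0 + 2)² - 5)/(1 - 2) = 110 - 153*(2² - 5)/(-1) = 110 - 153*(4 - 5)*(-1) = 110 - 153*(-1*(-1)) = 110 - 153 = -43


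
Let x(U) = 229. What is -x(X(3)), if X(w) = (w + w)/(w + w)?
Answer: -229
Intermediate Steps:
X(w) = 1 (X(w) = (2*w)/((2*w)) = (2*w)*(1/(2*w)) = 1)
-x(X(3)) = -1*229 = -229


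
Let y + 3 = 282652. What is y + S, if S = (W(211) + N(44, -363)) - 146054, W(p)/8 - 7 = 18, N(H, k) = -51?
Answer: 136744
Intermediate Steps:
y = 282649 (y = -3 + 282652 = 282649)
W(p) = 200 (W(p) = 56 + 8*18 = 56 + 144 = 200)
S = -145905 (S = (200 - 51) - 146054 = 149 - 146054 = -145905)
y + S = 282649 - 145905 = 136744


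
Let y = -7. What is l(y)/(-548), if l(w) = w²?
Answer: -49/548 ≈ -0.089416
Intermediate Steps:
l(y)/(-548) = (-7)²/(-548) = 49*(-1/548) = -49/548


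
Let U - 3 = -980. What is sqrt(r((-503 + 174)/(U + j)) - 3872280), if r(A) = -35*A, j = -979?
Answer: I*sqrt(3703779494355)/978 ≈ 1967.8*I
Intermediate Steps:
U = -977 (U = 3 - 980 = -977)
sqrt(r((-503 + 174)/(U + j)) - 3872280) = sqrt(-35*(-503 + 174)/(-977 - 979) - 3872280) = sqrt(-(-11515)/(-1956) - 3872280) = sqrt(-(-11515)*(-1)/1956 - 3872280) = sqrt(-35*329/1956 - 3872280) = sqrt(-11515/1956 - 3872280) = sqrt(-7574191195/1956) = I*sqrt(3703779494355)/978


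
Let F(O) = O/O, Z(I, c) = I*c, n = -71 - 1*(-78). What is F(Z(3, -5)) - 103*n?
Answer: -720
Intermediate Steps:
n = 7 (n = -71 + 78 = 7)
F(O) = 1
F(Z(3, -5)) - 103*n = 1 - 103*7 = 1 - 721 = -720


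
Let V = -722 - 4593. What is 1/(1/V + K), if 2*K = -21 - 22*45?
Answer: -10630/5373467 ≈ -0.0019782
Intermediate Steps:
K = -1011/2 (K = (-21 - 22*45)/2 = (-21 - 990)/2 = (1/2)*(-1011) = -1011/2 ≈ -505.50)
V = -5315
1/(1/V + K) = 1/(1/(-5315) - 1011/2) = 1/(-1/5315 - 1011/2) = 1/(-5373467/10630) = -10630/5373467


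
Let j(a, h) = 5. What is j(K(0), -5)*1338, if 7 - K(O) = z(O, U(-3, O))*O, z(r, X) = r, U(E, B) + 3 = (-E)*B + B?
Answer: 6690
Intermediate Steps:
U(E, B) = -3 + B - B*E (U(E, B) = -3 + ((-E)*B + B) = -3 + (-B*E + B) = -3 + (B - B*E) = -3 + B - B*E)
K(O) = 7 - O² (K(O) = 7 - O*O = 7 - O²)
j(K(0), -5)*1338 = 5*1338 = 6690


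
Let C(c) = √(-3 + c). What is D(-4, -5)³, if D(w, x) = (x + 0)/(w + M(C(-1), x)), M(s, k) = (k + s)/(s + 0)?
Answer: -234000/226981 + 415000*I/226981 ≈ -1.0309 + 1.8283*I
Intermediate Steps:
M(s, k) = (k + s)/s
D(w, x) = x/(w - I*(x + 2*I)/2) (D(w, x) = (x + 0)/(w + (x + √(-3 - 1))/(√(-3 - 1))) = x/(w + (x + √(-4))/(√(-4))) = x/(w + (x + 2*I)/((2*I))) = x/(w + (-I/2)*(x + 2*I)) = x/(w - I*(x + 2*I)/2))
D(-4, -5)³ = (2*(-5)/(2 + 2*(-4) - 1*I*(-5)))³ = (2*(-5)/(2 - 8 + 5*I))³ = (2*(-5)/(-6 + 5*I))³ = (2*(-5)*((-6 - 5*I)/61))³ = (60/61 + 50*I/61)³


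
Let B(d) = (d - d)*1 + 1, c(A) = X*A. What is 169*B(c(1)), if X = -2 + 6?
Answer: 169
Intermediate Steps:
X = 4
c(A) = 4*A
B(d) = 1 (B(d) = 0*1 + 1 = 0 + 1 = 1)
169*B(c(1)) = 169*1 = 169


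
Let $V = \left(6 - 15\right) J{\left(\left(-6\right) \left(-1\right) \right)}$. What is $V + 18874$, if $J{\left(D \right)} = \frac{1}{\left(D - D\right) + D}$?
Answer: $\frac{37745}{2} \approx 18873.0$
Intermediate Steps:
$J{\left(D \right)} = \frac{1}{D}$ ($J{\left(D \right)} = \frac{1}{0 + D} = \frac{1}{D}$)
$V = - \frac{3}{2}$ ($V = \frac{6 - 15}{\left(-6\right) \left(-1\right)} = - \frac{9}{6} = \left(-9\right) \frac{1}{6} = - \frac{3}{2} \approx -1.5$)
$V + 18874 = - \frac{3}{2} + 18874 = \frac{37745}{2}$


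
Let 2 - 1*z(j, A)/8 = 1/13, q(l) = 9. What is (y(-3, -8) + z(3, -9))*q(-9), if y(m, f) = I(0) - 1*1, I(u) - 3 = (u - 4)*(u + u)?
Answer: 2034/13 ≈ 156.46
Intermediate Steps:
z(j, A) = 200/13 (z(j, A) = 16 - 8/13 = 200/13)
I(u) = 3 + 2*u*(-4 + u) (I(u) = 3 + (u - 4)*(u + u) = 3 + (-4 + u)*(2*u) = 3 + 2*u*(-4 + u))
y(m, f) = 2 (y(m, f) = (3 - 8*0 + 2*0²) - 1*1 = (3 + 0 + 2*0) - 1 = (3 + 0 + 0) - 1 = 3 - 1 = 2)
(y(-3, -8) + z(3, -9))*q(-9) = (2 + 200/13)*9 = (226/13)*9 = 2034/13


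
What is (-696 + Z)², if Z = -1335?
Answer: 4124961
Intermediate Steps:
(-696 + Z)² = (-696 - 1335)² = (-2031)² = 4124961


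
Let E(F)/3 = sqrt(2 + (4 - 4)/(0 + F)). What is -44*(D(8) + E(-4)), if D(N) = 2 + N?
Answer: -440 - 132*sqrt(2) ≈ -626.68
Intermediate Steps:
E(F) = 3*sqrt(2) (E(F) = 3*sqrt(2 + (4 - 4)/(0 + F)) = 3*sqrt(2 + 0/F) = 3*sqrt(2 + 0) = 3*sqrt(2))
-44*(D(8) + E(-4)) = -44*((2 + 8) + 3*sqrt(2)) = -44*(10 + 3*sqrt(2)) = -440 - 132*sqrt(2)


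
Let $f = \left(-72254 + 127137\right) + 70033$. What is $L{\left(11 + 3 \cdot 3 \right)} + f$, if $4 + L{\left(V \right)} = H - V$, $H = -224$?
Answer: $124668$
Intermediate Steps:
$f = 124916$ ($f = 54883 + 70033 = 124916$)
$L{\left(V \right)} = -228 - V$ ($L{\left(V \right)} = -4 - \left(224 + V\right) = -228 - V$)
$L{\left(11 + 3 \cdot 3 \right)} + f = \left(-228 - \left(11 + 3 \cdot 3\right)\right) + 124916 = \left(-228 - \left(11 + 9\right)\right) + 124916 = \left(-228 - 20\right) + 124916 = -248 + 124916 = 124668$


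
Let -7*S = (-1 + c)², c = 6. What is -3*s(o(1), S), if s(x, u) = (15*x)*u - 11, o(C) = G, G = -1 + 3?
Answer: 2481/7 ≈ 354.43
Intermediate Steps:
G = 2
o(C) = 2
S = -25/7 (S = -(-1 + 6)²/7 = -⅐*5² = -⅐*25 = -25/7 ≈ -3.5714)
s(x, u) = -11 + 15*u*x (s(x, u) = 15*u*x - 11 = -11 + 15*u*x)
-3*s(o(1), S) = -3*(-11 + 15*(-25/7)*2) = -3*(-11 - 750/7) = -3*(-827/7) = 2481/7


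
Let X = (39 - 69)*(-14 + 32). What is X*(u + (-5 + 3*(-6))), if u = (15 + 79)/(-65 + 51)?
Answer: 112320/7 ≈ 16046.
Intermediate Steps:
u = -47/7 (u = 94/(-14) = 94*(-1/14) = -47/7 ≈ -6.7143)
X = -540 (X = -30*18 = -540)
X*(u + (-5 + 3*(-6))) = -540*(-47/7 + (-5 + 3*(-6))) = -540*(-47/7 + (-5 - 18)) = -540*(-47/7 - 23) = -540*(-208/7) = 112320/7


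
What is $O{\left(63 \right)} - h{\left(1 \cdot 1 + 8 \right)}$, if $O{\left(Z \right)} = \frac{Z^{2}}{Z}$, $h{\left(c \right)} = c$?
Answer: $54$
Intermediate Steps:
$O{\left(Z \right)} = Z$
$O{\left(63 \right)} - h{\left(1 \cdot 1 + 8 \right)} = 63 - \left(1 \cdot 1 + 8\right) = 63 - \left(1 + 8\right) = 63 - 9 = 54$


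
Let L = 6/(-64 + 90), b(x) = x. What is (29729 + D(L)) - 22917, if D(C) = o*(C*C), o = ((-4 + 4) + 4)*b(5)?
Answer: 1151408/169 ≈ 6813.1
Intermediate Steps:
o = 20 (o = ((-4 + 4) + 4)*5 = (0 + 4)*5 = 4*5 = 20)
L = 3/13 (L = 6/26 = 6*(1/26) = 3/13 ≈ 0.23077)
D(C) = 20*C² (D(C) = 20*(C*C) = 20*C²)
(29729 + D(L)) - 22917 = (29729 + 20*(3/13)²) - 22917 = (29729 + 20*(9/169)) - 22917 = (29729 + 180/169) - 22917 = 5024381/169 - 22917 = 1151408/169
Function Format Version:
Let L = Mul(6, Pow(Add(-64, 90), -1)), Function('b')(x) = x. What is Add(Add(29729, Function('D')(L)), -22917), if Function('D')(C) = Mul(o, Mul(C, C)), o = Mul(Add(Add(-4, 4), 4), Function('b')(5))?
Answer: Rational(1151408, 169) ≈ 6813.1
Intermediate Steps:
o = 20 (o = Mul(Add(Add(-4, 4), 4), 5) = Mul(Add(0, 4), 5) = Mul(4, 5) = 20)
L = Rational(3, 13) (L = Mul(6, Pow(26, -1)) = Mul(6, Rational(1, 26)) = Rational(3, 13) ≈ 0.23077)
Function('D')(C) = Mul(20, Pow(C, 2)) (Function('D')(C) = Mul(20, Mul(C, C)) = Mul(20, Pow(C, 2)))
Add(Add(29729, Function('D')(L)), -22917) = Add(Add(29729, Mul(20, Pow(Rational(3, 13), 2))), -22917) = Add(Add(29729, Mul(20, Rational(9, 169))), -22917) = Add(Add(29729, Rational(180, 169)), -22917) = Add(Rational(5024381, 169), -22917) = Rational(1151408, 169)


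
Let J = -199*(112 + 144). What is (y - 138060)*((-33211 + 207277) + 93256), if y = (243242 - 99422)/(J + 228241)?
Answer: -2181122969520000/59099 ≈ -3.6906e+10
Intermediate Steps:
J = -50944 (J = -199*256 = -50944)
y = 47940/59099 (y = (243242 - 99422)/(-50944 + 228241) = 143820/177297 = 143820*(1/177297) = 47940/59099 ≈ 0.81118)
(y - 138060)*((-33211 + 207277) + 93256) = (47940/59099 - 138060)*((-33211 + 207277) + 93256) = -8159160000*(174066 + 93256)/59099 = -8159160000/59099*267322 = -2181122969520000/59099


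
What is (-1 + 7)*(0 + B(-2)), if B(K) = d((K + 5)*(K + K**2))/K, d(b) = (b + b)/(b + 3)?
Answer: -4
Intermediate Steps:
d(b) = 2*b/(3 + b) (d(b) = (2*b)/(3 + b) = 2*b/(3 + b))
B(K) = 2*(5 + K)*(K + K**2)/(K*(3 + (5 + K)*(K + K**2))) (B(K) = (2*((K + 5)*(K + K**2))/(3 + (K + 5)*(K + K**2)))/K = (2*((5 + K)*(K + K**2))/(3 + (5 + K)*(K + K**2)))/K = (2*(5 + K)*(K + K**2)/(3 + (5 + K)*(K + K**2)))/K = 2*(5 + K)*(K + K**2)/(K*(3 + (5 + K)*(K + K**2))))
(-1 + 7)*(0 + B(-2)) = (-1 + 7)*(0 + 2*(5 + (-2)**2 + 6*(-2))/(3 - 2*(5 + (-2)**2 + 6*(-2)))) = 6*(0 + 2*(5 + 4 - 12)/(3 - 2*(5 + 4 - 12))) = 6*(0 + 2*(-3)/(3 - 2*(-3))) = 6*(0 + 2*(-3)/(3 + 6)) = 6*(0 + 2*(-3)/9) = 6*(0 + 2*(1/9)*(-3)) = 6*(0 - 2/3) = 6*(-2/3) = -4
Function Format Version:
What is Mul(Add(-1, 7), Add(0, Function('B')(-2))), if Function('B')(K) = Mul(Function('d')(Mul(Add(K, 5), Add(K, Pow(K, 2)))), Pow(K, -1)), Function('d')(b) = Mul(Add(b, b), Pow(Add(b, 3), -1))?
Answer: -4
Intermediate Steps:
Function('d')(b) = Mul(2, b, Pow(Add(3, b), -1)) (Function('d')(b) = Mul(Mul(2, b), Pow(Add(3, b), -1)) = Mul(2, b, Pow(Add(3, b), -1)))
Function('B')(K) = Mul(2, Pow(K, -1), Pow(Add(3, Mul(Add(5, K), Add(K, Pow(K, 2)))), -1), Add(5, K), Add(K, Pow(K, 2))) (Function('B')(K) = Mul(Mul(2, Mul(Add(K, 5), Add(K, Pow(K, 2))), Pow(Add(3, Mul(Add(K, 5), Add(K, Pow(K, 2)))), -1)), Pow(K, -1)) = Mul(Mul(2, Mul(Add(5, K), Add(K, Pow(K, 2))), Pow(Add(3, Mul(Add(5, K), Add(K, Pow(K, 2)))), -1)), Pow(K, -1)) = Mul(Mul(2, Pow(Add(3, Mul(Add(5, K), Add(K, Pow(K, 2)))), -1), Add(5, K), Add(K, Pow(K, 2))), Pow(K, -1)) = Mul(2, Pow(K, -1), Pow(Add(3, Mul(Add(5, K), Add(K, Pow(K, 2)))), -1), Add(5, K), Add(K, Pow(K, 2))))
Mul(Add(-1, 7), Add(0, Function('B')(-2))) = Mul(Add(-1, 7), Add(0, Mul(2, Pow(Add(3, Mul(-2, Add(5, Pow(-2, 2), Mul(6, -2)))), -1), Add(5, Pow(-2, 2), Mul(6, -2))))) = Mul(6, Add(0, Mul(2, Pow(Add(3, Mul(-2, Add(5, 4, -12))), -1), Add(5, 4, -12)))) = Mul(6, Add(0, Mul(2, Pow(Add(3, Mul(-2, -3)), -1), -3))) = Mul(6, Add(0, Mul(2, Pow(Add(3, 6), -1), -3))) = Mul(6, Add(0, Mul(2, Pow(9, -1), -3))) = Mul(6, Add(0, Mul(2, Rational(1, 9), -3))) = Mul(6, Add(0, Rational(-2, 3))) = Mul(6, Rational(-2, 3)) = -4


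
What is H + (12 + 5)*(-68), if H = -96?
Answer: -1252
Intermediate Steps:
H + (12 + 5)*(-68) = -96 + (12 + 5)*(-68) = -96 + 17*(-68) = -96 - 1156 = -1252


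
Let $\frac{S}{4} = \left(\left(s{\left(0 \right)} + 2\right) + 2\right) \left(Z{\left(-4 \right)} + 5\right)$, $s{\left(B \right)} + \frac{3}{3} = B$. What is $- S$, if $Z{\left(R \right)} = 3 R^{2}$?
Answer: $-636$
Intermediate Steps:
$s{\left(B \right)} = -1 + B$
$S = 636$ ($S = 4 \left(\left(\left(-1 + 0\right) + 2\right) + 2\right) \left(3 \left(-4\right)^{2} + 5\right) = 4 \left(\left(-1 + 2\right) + 2\right) \left(3 \cdot 16 + 5\right) = 4 \left(1 + 2\right) \left(48 + 5\right) = 4 \cdot 3 \cdot 53 = 4 \cdot 159 = 636$)
$- S = \left(-1\right) 636 = -636$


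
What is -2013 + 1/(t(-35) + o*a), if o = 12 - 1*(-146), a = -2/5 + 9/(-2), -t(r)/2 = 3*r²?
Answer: -81770078/40621 ≈ -2013.0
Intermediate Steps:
t(r) = -6*r²
a = -49/10 (a = -2*⅕ + 9*(-½) = -⅖ - 9/2 = -49/10 ≈ -4.9000)
o = 158 (o = 12 + 146 = 158)
-2013 + 1/(t(-35) + o*a) = -2013 + 1/(-6*(-35)² + 158*(-49/10)) = -2013 + 1/(-6*1225 - 3871/5) = -2013 + 1/(-7350 - 3871/5) = -2013 + 1/(-40621/5) = -2013 - 5/40621 = -81770078/40621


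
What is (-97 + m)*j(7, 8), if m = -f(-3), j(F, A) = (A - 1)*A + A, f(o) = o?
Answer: -6016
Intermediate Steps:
j(F, A) = A + A*(-1 + A) (j(F, A) = (-1 + A)*A + A = A*(-1 + A) + A = A + A*(-1 + A))
m = 3 (m = -1*(-3) = 3)
(-97 + m)*j(7, 8) = (-97 + 3)*8² = -94*64 = -6016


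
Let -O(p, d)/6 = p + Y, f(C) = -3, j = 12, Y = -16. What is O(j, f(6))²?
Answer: 576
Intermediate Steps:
O(p, d) = 96 - 6*p (O(p, d) = -6*(p - 16) = -6*(-16 + p) = 96 - 6*p)
O(j, f(6))² = (96 - 6*12)² = (96 - 72)² = 24² = 576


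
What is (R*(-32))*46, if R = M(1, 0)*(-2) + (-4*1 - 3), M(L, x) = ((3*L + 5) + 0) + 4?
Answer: 45632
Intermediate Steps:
M(L, x) = 9 + 3*L (M(L, x) = ((5 + 3*L) + 0) + 4 = (5 + 3*L) + 4 = 9 + 3*L)
R = -31 (R = (9 + 3*1)*(-2) + (-4*1 - 3) = (9 + 3)*(-2) + (-4 - 3) = 12*(-2) - 7 = -24 - 7 = -31)
(R*(-32))*46 = -31*(-32)*46 = 992*46 = 45632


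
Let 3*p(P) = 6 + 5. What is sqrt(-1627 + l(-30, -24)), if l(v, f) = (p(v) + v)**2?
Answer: I*sqrt(8402)/3 ≈ 30.554*I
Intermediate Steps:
p(P) = 11/3 (p(P) = (6 + 5)/3 = (1/3)*11 = 11/3)
l(v, f) = (11/3 + v)**2
sqrt(-1627 + l(-30, -24)) = sqrt(-1627 + (11 + 3*(-30))**2/9) = sqrt(-1627 + (11 - 90)**2/9) = sqrt(-1627 + (1/9)*(-79)**2) = sqrt(-1627 + (1/9)*6241) = sqrt(-1627 + 6241/9) = sqrt(-8402/9) = I*sqrt(8402)/3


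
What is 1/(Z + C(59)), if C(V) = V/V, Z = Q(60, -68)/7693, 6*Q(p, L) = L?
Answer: 23079/23045 ≈ 1.0015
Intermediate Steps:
Q(p, L) = L/6
Z = -34/23079 (Z = ((⅙)*(-68))/7693 = -34/3*1/7693 = -34/23079 ≈ -0.0014732)
C(V) = 1
1/(Z + C(59)) = 1/(-34/23079 + 1) = 1/(23045/23079) = 23079/23045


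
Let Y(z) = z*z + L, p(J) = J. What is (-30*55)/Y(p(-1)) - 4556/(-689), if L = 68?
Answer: -274162/15847 ≈ -17.301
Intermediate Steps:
Y(z) = 68 + z² (Y(z) = z*z + 68 = z² + 68 = 68 + z²)
(-30*55)/Y(p(-1)) - 4556/(-689) = (-30*55)/(68 + (-1)²) - 4556/(-689) = -1650/(68 + 1) - 4556*(-1/689) = -1650/69 + 4556/689 = -1650*1/69 + 4556/689 = -550/23 + 4556/689 = -274162/15847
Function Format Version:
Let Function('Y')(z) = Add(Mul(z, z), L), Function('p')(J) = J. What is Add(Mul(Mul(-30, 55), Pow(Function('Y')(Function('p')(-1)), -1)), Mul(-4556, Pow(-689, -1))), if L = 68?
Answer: Rational(-274162, 15847) ≈ -17.301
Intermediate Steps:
Function('Y')(z) = Add(68, Pow(z, 2)) (Function('Y')(z) = Add(Mul(z, z), 68) = Add(Pow(z, 2), 68) = Add(68, Pow(z, 2)))
Add(Mul(Mul(-30, 55), Pow(Function('Y')(Function('p')(-1)), -1)), Mul(-4556, Pow(-689, -1))) = Add(Mul(Mul(-30, 55), Pow(Add(68, Pow(-1, 2)), -1)), Mul(-4556, Pow(-689, -1))) = Add(Mul(-1650, Pow(Add(68, 1), -1)), Mul(-4556, Rational(-1, 689))) = Add(Mul(-1650, Pow(69, -1)), Rational(4556, 689)) = Add(Mul(-1650, Rational(1, 69)), Rational(4556, 689)) = Add(Rational(-550, 23), Rational(4556, 689)) = Rational(-274162, 15847)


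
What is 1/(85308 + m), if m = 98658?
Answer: 1/183966 ≈ 5.4358e-6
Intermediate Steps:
1/(85308 + m) = 1/(85308 + 98658) = 1/183966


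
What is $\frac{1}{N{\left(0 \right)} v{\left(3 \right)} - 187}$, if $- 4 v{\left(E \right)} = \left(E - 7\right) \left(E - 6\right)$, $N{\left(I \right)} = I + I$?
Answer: $- \frac{1}{187} \approx -0.0053476$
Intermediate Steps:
$N{\left(I \right)} = 2 I$
$v{\left(E \right)} = - \frac{\left(-7 + E\right) \left(-6 + E\right)}{4}$ ($v{\left(E \right)} = - \frac{\left(E - 7\right) \left(E - 6\right)}{4} = - \frac{\left(-7 + E\right) \left(-6 + E\right)}{4}$)
$\frac{1}{N{\left(0 \right)} v{\left(3 \right)} - 187} = \frac{1}{2 \cdot 0 \left(- \frac{21}{2} - \frac{3^{2}}{4} + \frac{13}{4} \cdot 3\right) - 187} = \frac{1}{0 \left(- \frac{21}{2} - \frac{9}{4} + \frac{39}{4}\right) + \left(-430 + 243\right)} = \frac{1}{0 \left(- \frac{21}{2} - \frac{9}{4} + \frac{39}{4}\right) - 187} = \frac{1}{0 \left(-3\right) - 187} = \frac{1}{0 - 187} = \frac{1}{-187} = - \frac{1}{187}$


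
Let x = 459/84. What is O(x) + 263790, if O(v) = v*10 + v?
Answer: 7387803/28 ≈ 2.6385e+5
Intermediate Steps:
x = 153/28 (x = 459*(1/84) = 153/28 ≈ 5.4643)
O(v) = 11*v (O(v) = 10*v + v = 11*v)
O(x) + 263790 = 11*(153/28) + 263790 = 1683/28 + 263790 = 7387803/28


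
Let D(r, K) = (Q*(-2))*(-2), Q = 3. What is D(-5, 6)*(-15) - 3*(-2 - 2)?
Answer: -168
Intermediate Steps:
D(r, K) = 12 (D(r, K) = (3*(-2))*(-2) = -6*(-2) = 12)
D(-5, 6)*(-15) - 3*(-2 - 2) = 12*(-15) - 3*(-2 - 2) = -180 - 3*(-4) = -180 + 12 = -168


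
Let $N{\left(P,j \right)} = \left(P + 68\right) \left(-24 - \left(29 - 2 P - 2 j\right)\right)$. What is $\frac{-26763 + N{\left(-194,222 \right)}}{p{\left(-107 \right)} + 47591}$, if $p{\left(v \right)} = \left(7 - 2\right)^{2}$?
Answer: $- \frac{9047}{15872} \approx -0.57$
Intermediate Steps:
$p{\left(v \right)} = 25$ ($p{\left(v \right)} = 5^{2} = 25$)
$N{\left(P,j \right)} = \left(68 + P\right) \left(-53 + 2 P + 2 j\right)$ ($N{\left(P,j \right)} = \left(68 + P\right) \left(-24 + \left(\left(P + j\right) + \left(-29 + P + j\right)\right)\right) = \left(68 + P\right) \left(-24 + \left(-29 + 2 P + 2 j\right)\right) = \left(68 + P\right) \left(-53 + 2 P + 2 j\right)$)
$\frac{-26763 + N{\left(-194,222 \right)}}{p{\left(-107 \right)} + 47591} = \frac{-26763 + \left(-3604 + 2 \left(-194\right)^{2} + 83 \left(-194\right) + 136 \cdot 222 + 2 \left(-194\right) 222\right)}{25 + 47591} = \frac{-26763 - 378}{47616} = \left(-26763 - 378\right) \frac{1}{47616} = \left(-27141\right) \frac{1}{47616} = - \frac{9047}{15872}$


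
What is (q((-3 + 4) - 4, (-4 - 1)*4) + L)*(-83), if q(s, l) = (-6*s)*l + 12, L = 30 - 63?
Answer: 31623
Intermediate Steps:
L = -33
q(s, l) = 12 - 6*l*s (q(s, l) = -6*l*s + 12 = 12 - 6*l*s)
(q((-3 + 4) - 4, (-4 - 1)*4) + L)*(-83) = ((12 - 6*(-4 - 1)*4*((-3 + 4) - 4)) - 33)*(-83) = ((12 - 6*(-5*4)*(1 - 4)) - 33)*(-83) = ((12 - 6*(-20)*(-3)) - 33)*(-83) = ((12 - 360) - 33)*(-83) = (-348 - 33)*(-83) = -381*(-83) = 31623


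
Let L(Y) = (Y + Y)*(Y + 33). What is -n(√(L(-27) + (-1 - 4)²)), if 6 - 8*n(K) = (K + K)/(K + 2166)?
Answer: (-√299 + 3249*I)/(2*(√299 - 2166*I)) ≈ -0.74998 + 0.0019957*I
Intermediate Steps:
L(Y) = 2*Y*(33 + Y) (L(Y) = (2*Y)*(33 + Y) = 2*Y*(33 + Y))
n(K) = ¾ - K/(4*(2166 + K)) (n(K) = ¾ - (K + K)/(8*(K + 2166)) = ¾ - 2*K/(8*(2166 + K)) = ¾ - K/(4*(2166 + K)))
-n(√(L(-27) + (-1 - 4)²)) = -(3249 + √(2*(-27)*(33 - 27) + (-1 - 4)²))/(2*(2166 + √(2*(-27)*(33 - 27) + (-1 - 4)²))) = -(3249 + √(2*(-27)*6 + (-5)²))/(2*(2166 + √(2*(-27)*6 + (-5)²))) = -(3249 + √(-324 + 25))/(2*(2166 + √(-324 + 25))) = -(3249 + √(-299))/(2*(2166 + √(-299))) = -(3249 + I*√299)/(2*(2166 + I*√299))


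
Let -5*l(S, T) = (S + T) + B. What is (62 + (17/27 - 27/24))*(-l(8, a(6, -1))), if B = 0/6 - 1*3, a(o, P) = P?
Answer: 2657/54 ≈ 49.204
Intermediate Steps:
B = -3 (B = 0*(⅙) - 3 = 0 - 3 = -3)
l(S, T) = ⅗ - S/5 - T/5 (l(S, T) = -((S + T) - 3)/5 = -(-3 + S + T)/5 = ⅗ - S/5 - T/5)
(62 + (17/27 - 27/24))*(-l(8, a(6, -1))) = (62 + (17/27 - 27/24))*(-(⅗ - ⅕*8 - ⅕*(-1))) = (62 + (17*(1/27) - 27*1/24))*(-(⅗ - 8/5 + ⅕)) = (62 + (17/27 - 9/8))*(-1*(-⅘)) = (62 - 107/216)*(⅘) = (13285/216)*(⅘) = 2657/54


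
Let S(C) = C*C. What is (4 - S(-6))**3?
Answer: -32768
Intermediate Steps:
S(C) = C**2
(4 - S(-6))**3 = (4 - 1*(-6)**2)**3 = (4 - 1*36)**3 = (4 - 36)**3 = (-32)**3 = -32768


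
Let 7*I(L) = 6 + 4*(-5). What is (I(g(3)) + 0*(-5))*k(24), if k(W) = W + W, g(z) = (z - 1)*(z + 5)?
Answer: -96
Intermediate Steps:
g(z) = (-1 + z)*(5 + z)
I(L) = -2 (I(L) = (6 + 4*(-5))/7 = (6 - 20)/7 = (⅐)*(-14) = -2)
k(W) = 2*W
(I(g(3)) + 0*(-5))*k(24) = (-2 + 0*(-5))*(2*24) = (-2 + 0)*48 = -2*48 = -96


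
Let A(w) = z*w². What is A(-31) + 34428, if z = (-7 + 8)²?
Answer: 35389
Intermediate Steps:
z = 1 (z = 1² = 1)
A(w) = w² (A(w) = 1*w² = w²)
A(-31) + 34428 = (-31)² + 34428 = 961 + 34428 = 35389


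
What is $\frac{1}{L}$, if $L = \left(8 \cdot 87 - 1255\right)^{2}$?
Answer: $\frac{1}{312481} \approx 3.2002 \cdot 10^{-6}$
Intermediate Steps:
$L = 312481$ ($L = \left(696 - 1255\right)^{2} = \left(-559\right)^{2} = 312481$)
$\frac{1}{L} = \frac{1}{312481}$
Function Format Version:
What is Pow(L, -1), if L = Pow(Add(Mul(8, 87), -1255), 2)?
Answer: Rational(1, 312481) ≈ 3.2002e-6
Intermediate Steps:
L = 312481 (L = Pow(Add(696, -1255), 2) = Pow(-559, 2) = 312481)
Pow(L, -1) = Pow(312481, -1) = Rational(1, 312481)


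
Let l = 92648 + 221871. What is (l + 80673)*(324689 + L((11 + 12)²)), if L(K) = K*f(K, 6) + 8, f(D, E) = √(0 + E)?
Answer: 128317656824 + 209056568*√6 ≈ 1.2883e+11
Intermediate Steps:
f(D, E) = √E
l = 314519
L(K) = 8 + K*√6 (L(K) = K*√6 + 8 = 8 + K*√6)
(l + 80673)*(324689 + L((11 + 12)²)) = (314519 + 80673)*(324689 + (8 + (11 + 12)²*√6)) = 395192*(324689 + (8 + 23²*√6)) = 395192*(324689 + (8 + 529*√6)) = 395192*(324697 + 529*√6) = 128317656824 + 209056568*√6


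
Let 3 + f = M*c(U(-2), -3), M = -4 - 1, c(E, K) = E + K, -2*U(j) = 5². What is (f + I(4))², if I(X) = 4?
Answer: 24649/4 ≈ 6162.3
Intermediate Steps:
U(j) = -25/2 (U(j) = -½*5² = -½*25 = -25/2)
M = -5
f = 149/2 (f = -3 - 5*(-25/2 - 3) = -3 - 5*(-31/2) = -3 + 155/2 = 149/2 ≈ 74.500)
(f + I(4))² = (149/2 + 4)² = (157/2)² = 24649/4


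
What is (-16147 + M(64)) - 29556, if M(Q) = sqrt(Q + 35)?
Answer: -45703 + 3*sqrt(11) ≈ -45693.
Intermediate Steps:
M(Q) = sqrt(35 + Q)
(-16147 + M(64)) - 29556 = (-16147 + sqrt(35 + 64)) - 29556 = (-16147 + sqrt(99)) - 29556 = (-16147 + 3*sqrt(11)) - 29556 = -45703 + 3*sqrt(11)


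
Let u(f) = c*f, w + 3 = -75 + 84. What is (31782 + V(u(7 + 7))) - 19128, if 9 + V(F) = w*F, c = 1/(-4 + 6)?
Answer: 12687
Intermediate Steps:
c = 1/2 ≈ 0.50000
w = 6 (w = -3 + (-75 + 84) = -3 + 9 = 6)
u(f) = f/2
V(F) = -9 + 6*F
(31782 + V(u(7 + 7))) - 19128 = (31782 + (-9 + 6*((7 + 7)/2))) - 19128 = (31782 + (-9 + 6*((1/2)*14))) - 19128 = (31782 + (-9 + 6*7)) - 19128 = (31782 + (-9 + 42)) - 19128 = (31782 + 33) - 19128 = 31815 - 19128 = 12687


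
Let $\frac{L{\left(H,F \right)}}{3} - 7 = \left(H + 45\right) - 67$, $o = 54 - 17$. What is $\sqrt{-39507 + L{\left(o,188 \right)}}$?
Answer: $i \sqrt{39441} \approx 198.6 i$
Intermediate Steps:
$o = 37$ ($o = 54 - 17 = 37$)
$L{\left(H,F \right)} = -45 + 3 H$ ($L{\left(H,F \right)} = 21 + 3 \left(\left(H + 45\right) - 67\right) = 21 + 3 \left(\left(45 + H\right) - 67\right) = 21 + 3 \left(-22 + H\right) = 21 + \left(-66 + 3 H\right) = -45 + 3 H$)
$\sqrt{-39507 + L{\left(o,188 \right)}} = \sqrt{-39507 + \left(-45 + 3 \cdot 37\right)} = \sqrt{-39507 + \left(-45 + 111\right)} = \sqrt{-39507 + 66} = \sqrt{-39441} = i \sqrt{39441}$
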